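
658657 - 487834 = 170823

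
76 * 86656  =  6585856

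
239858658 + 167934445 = 407793103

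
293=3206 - 2913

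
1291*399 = 515109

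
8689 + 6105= 14794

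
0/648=0 = 0.00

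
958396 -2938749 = - 1980353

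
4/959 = 4/959 = 0.00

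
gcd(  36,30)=6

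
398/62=199/31 = 6.42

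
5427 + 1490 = 6917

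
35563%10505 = 4048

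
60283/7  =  8611 + 6/7 = 8611.86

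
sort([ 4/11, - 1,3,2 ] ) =[  -  1,4/11, 2, 3 ] 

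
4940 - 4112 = 828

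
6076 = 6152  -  76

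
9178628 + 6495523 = 15674151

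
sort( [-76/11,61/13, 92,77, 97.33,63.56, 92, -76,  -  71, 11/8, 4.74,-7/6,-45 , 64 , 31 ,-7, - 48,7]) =[-76, - 71, - 48, - 45, - 7,-76/11, - 7/6, 11/8,61/13,4.74, 7,  31, 63.56,64,  77, 92,92, 97.33 ]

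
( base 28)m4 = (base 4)21230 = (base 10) 620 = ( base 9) 758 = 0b1001101100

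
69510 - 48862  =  20648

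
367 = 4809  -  4442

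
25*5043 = 126075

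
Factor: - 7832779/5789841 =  - 3^(-1)*1929947^( - 1 )*7832779^1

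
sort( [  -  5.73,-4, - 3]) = [ - 5.73,  -  4, - 3 ] 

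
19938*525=10467450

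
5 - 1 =4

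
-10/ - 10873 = 10/10873 = 0.00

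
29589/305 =97 + 4/305 = 97.01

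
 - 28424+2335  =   - 26089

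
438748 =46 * 9538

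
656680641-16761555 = 639919086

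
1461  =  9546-8085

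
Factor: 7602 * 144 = 1094688 = 2^5*3^3*7^1 * 181^1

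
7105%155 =130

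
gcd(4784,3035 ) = 1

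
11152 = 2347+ 8805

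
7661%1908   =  29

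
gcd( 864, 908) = 4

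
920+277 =1197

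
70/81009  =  70/81009 = 0.00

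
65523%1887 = 1365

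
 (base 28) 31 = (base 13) 67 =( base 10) 85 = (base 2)1010101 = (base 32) 2l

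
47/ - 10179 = -1 + 10132/10179=- 0.00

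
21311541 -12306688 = 9004853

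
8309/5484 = 8309/5484 =1.52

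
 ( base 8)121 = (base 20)41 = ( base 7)144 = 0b1010001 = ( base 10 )81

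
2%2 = 0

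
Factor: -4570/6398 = - 5/7 = - 5^1*7^( - 1)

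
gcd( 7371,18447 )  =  39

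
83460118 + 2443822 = 85903940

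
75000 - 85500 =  - 10500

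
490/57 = 8 + 34/57 = 8.60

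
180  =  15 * 12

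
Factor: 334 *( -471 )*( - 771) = 121289094 = 2^1 * 3^2*157^1*167^1  *257^1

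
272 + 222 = 494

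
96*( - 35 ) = -3360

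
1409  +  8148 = 9557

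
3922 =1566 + 2356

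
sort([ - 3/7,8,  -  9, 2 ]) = [ - 9, - 3/7, 2, 8] 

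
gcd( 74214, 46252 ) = 62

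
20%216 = 20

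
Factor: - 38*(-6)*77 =17556=2^2 * 3^1*7^1*11^1*19^1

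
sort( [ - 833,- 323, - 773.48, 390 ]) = [  -  833,-773.48,-323, 390] 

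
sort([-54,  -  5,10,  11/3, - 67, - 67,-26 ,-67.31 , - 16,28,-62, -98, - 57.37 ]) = [ - 98,-67.31,-67,-67 , - 62, - 57.37, - 54, - 26,-16, -5,  11/3,10,  28 ]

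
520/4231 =520/4231 = 0.12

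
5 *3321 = 16605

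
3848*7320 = 28167360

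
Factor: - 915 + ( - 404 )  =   - 1319^1 = - 1319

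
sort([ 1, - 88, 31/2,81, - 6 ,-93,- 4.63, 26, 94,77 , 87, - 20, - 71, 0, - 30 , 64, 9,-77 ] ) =[  -  93, - 88, - 77, - 71, - 30, - 20, - 6, - 4.63, 0, 1, 9, 31/2, 26, 64,77,81, 87, 94]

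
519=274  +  245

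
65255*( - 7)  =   - 456785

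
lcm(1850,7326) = 183150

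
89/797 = 89/797 = 0.11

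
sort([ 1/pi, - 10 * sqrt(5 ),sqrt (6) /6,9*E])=[  -  10*sqrt(5 ),1/pi,  sqrt (6)/6, 9*E] 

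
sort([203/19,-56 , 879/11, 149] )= [ - 56,  203/19 , 879/11, 149]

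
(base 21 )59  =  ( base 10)114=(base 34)3C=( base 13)8A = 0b1110010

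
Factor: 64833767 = 17^1*3813751^1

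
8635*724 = 6251740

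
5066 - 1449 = 3617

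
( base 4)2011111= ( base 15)27DD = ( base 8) 20525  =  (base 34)7cx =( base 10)8533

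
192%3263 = 192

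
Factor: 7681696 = 2^5*11^1*139^1*157^1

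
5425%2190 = 1045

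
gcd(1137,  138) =3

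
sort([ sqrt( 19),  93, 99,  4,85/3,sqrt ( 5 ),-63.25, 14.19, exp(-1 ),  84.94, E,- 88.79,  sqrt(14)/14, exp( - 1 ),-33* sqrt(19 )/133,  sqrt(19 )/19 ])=[-88.79,-63.25, - 33*sqrt( 19)/133,sqrt( 19)/19,  sqrt(14 )/14,exp(-1 ), exp( - 1) , sqrt(5 ),E, 4 , sqrt( 19 ),14.19,85/3,84.94, 93, 99 ]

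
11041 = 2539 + 8502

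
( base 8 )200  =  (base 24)58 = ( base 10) 128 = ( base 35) 3N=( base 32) 40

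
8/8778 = 4/4389 = 0.00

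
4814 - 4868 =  - 54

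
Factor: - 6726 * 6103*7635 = -2^1 * 3^2 *5^1*17^1*19^1*59^1*359^1 * 509^1 =-313407420030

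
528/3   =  176 = 176.00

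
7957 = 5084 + 2873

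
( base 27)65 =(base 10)167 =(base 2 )10100111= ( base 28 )5r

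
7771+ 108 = 7879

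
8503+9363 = 17866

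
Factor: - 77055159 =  - 3^1* 67^1*523^1*733^1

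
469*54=25326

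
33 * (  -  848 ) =-27984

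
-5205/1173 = - 1735/391=- 4.44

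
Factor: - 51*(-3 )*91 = 3^2*7^1*13^1*17^1 = 13923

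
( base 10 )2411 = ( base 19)6CH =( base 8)4553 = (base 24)44b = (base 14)C43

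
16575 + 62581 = 79156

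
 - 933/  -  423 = 2+29/141 = 2.21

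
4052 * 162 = 656424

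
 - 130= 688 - 818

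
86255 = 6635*13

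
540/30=18 = 18.00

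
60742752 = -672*( - 90391)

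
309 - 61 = 248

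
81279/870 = 27093/290= 93.42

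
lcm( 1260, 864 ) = 30240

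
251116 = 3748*67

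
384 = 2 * 192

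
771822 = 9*85758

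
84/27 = 3 + 1/9 = 3.11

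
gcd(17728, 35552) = 32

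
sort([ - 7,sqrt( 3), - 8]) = [ - 8, - 7 , sqrt( 3 )] 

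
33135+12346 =45481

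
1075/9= 119 + 4/9 = 119.44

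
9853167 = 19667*501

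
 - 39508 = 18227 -57735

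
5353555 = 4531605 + 821950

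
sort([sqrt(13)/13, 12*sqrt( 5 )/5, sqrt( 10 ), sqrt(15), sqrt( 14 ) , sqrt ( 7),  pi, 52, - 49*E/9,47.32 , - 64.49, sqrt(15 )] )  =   [ - 64.49, - 49*E/9, sqrt(13)/13,  sqrt(7),pi, sqrt ( 10), sqrt (14), sqrt(15), sqrt( 15 ), 12*sqrt( 5) /5, 47.32, 52]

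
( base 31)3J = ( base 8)160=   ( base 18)64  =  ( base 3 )11011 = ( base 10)112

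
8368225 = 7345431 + 1022794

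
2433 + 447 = 2880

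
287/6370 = 41/910 = 0.05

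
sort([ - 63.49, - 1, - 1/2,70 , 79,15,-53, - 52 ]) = [-63.49,  -  53, - 52,-1, - 1/2,15,70,79]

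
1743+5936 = 7679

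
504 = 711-207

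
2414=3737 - 1323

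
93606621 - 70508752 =23097869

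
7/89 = 7/89 = 0.08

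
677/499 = 677/499 = 1.36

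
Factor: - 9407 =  - 23^1*409^1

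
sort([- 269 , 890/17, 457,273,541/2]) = [-269,890/17,541/2, 273, 457]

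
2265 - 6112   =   - 3847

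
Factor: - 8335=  - 5^1*1667^1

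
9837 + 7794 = 17631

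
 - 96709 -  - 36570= - 60139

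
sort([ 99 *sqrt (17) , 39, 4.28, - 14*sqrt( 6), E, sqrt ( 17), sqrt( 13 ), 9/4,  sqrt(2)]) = [ - 14*sqrt(6), sqrt( 2), 9/4,E, sqrt(13 ), sqrt(17 ),4.28, 39,99 *sqrt( 17 )]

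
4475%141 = 104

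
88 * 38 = 3344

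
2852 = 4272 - 1420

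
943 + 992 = 1935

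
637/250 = 2 + 137/250=2.55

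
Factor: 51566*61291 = 2^1 * 19^1*23^1*59^1*61291^1 = 3160531706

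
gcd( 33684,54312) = 12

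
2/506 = 1/253 = 0.00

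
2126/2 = 1063=1063.00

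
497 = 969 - 472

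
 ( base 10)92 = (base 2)1011100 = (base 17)57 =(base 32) 2s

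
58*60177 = 3490266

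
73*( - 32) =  - 2336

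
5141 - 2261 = 2880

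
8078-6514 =1564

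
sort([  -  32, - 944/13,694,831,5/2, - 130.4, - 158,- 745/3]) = [ - 745/3, - 158, -130.4, - 944/13, - 32,5/2,694,  831 ]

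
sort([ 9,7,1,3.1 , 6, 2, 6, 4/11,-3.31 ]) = [-3.31, 4/11,1,2,3.1,6,6,7,9] 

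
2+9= 11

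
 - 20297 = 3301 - 23598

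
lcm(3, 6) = 6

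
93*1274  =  118482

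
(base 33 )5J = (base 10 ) 184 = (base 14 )d2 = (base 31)5t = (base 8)270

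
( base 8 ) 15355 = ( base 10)6893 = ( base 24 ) bn5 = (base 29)85k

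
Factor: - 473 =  - 11^1*43^1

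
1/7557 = 1/7557 = 0.00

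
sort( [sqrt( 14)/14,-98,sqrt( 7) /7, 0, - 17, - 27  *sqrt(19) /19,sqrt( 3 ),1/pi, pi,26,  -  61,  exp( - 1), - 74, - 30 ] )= [ - 98 ,-74,- 61 ,-30,-17, - 27*sqrt( 19)/19, 0, sqrt( 14 ) /14,1/pi, exp(-1),sqrt( 7 )/7,sqrt( 3 ), pi,26 ] 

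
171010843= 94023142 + 76987701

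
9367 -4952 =4415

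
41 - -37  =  78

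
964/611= 964/611= 1.58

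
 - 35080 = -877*40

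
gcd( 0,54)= 54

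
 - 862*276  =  -237912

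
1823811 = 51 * 35761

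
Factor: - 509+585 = 76  =  2^2*19^1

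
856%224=184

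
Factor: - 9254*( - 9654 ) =2^2 * 3^1*7^1*661^1* 1609^1 =89338116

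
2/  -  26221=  - 2/26221 = - 0.00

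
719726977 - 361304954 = 358422023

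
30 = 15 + 15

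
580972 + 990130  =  1571102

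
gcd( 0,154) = 154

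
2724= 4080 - 1356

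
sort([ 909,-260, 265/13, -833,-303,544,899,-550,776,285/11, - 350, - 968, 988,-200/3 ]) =[- 968,-833, - 550,-350,-303,-260, - 200/3,265/13,285/11,  544 , 776,899 , 909,988]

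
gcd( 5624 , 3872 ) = 8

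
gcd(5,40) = 5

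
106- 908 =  - 802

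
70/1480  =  7/148 = 0.05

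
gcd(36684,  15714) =18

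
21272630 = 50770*419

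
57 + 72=129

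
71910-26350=45560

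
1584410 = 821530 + 762880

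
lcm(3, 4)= 12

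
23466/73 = 23466/73 = 321.45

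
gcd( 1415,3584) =1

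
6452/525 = 12 + 152/525 = 12.29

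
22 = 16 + 6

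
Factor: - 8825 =- 5^2*353^1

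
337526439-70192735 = 267333704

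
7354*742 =5456668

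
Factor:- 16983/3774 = -9/2 = - 2^( - 1 )*3^2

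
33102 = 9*3678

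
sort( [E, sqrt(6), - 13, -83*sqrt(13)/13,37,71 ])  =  [-83*sqrt(13)/13, - 13,  sqrt(6) , E,37 , 71 ] 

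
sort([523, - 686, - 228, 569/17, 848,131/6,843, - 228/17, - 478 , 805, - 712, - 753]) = [ - 753,  -  712 , - 686, - 478 , - 228,-228/17,131/6, 569/17,523,805 , 843, 848]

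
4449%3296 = 1153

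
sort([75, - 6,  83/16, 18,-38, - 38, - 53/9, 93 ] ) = [ - 38,-38, - 6, - 53/9, 83/16 , 18,75, 93 ] 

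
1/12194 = 1/12194 = 0.00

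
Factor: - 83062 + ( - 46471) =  -129533 = -129533^1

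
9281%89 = 25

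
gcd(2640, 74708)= 4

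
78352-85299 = -6947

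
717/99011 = 717/99011 = 0.01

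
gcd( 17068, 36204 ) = 4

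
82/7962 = 41/3981 = 0.01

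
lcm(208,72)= 1872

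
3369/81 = 41 + 16/27 = 41.59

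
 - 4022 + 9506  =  5484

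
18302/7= 2614  +  4/7  =  2614.57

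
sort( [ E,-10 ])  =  [-10, E]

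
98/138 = 49/69 = 0.71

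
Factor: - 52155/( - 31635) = 37^( - 1)*61^1 = 61/37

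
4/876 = 1/219  =  0.00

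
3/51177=1/17059=0.00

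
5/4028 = 5/4028 = 0.00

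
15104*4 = 60416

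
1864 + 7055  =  8919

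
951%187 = 16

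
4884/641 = 4884/641 = 7.62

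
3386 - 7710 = - 4324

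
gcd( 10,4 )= 2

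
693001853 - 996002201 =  - 303000348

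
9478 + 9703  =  19181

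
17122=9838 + 7284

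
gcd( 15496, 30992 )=15496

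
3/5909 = 3/5909 =0.00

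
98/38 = 49/19 = 2.58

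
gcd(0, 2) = 2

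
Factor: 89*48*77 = 2^4 *3^1*7^1*11^1*89^1=328944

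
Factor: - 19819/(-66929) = 17^ ( - 1 )*31^( - 1) * 127^ ( - 1 ) * 19819^1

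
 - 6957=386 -7343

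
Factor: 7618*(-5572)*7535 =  - 2^3*5^1*7^1*11^1*13^1*137^1*199^1  *293^1 = - 319841882360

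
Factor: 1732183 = 179^1 * 9677^1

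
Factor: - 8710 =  - 2^1*5^1*13^1*67^1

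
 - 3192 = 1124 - 4316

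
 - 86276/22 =-43138/11= - 3921.64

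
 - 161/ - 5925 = 161/5925 = 0.03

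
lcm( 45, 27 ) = 135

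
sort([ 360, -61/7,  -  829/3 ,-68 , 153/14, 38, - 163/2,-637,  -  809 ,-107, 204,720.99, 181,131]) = [ - 809, - 637,- 829/3, -107  , - 163/2, - 68 , - 61/7, 153/14,  38, 131, 181 , 204,360,720.99]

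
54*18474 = 997596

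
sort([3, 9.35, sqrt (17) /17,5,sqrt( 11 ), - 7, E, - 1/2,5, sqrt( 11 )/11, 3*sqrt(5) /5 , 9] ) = [ - 7, - 1/2, sqrt( 17)/17,sqrt( 11 ) /11,3*sqrt(5 )/5,  E, 3,  sqrt (11),5, 5, 9, 9.35]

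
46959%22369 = 2221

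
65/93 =65/93 = 0.70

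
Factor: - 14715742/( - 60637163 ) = 2^1 *6397^( - 1)*9479^( - 1 )*7357871^1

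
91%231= 91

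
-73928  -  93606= - 167534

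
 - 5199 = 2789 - 7988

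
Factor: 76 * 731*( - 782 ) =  - 43444792  =  - 2^3*17^2*19^1 *23^1*43^1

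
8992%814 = 38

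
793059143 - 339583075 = 453476068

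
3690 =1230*3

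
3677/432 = 3677/432 = 8.51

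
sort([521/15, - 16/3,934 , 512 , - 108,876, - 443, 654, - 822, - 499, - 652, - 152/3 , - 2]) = [ - 822, - 652, - 499,  -  443,-108 ,-152/3, - 16/3, - 2, 521/15, 512 , 654, 876,934]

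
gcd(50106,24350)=2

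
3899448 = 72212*54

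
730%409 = 321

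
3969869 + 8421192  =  12391061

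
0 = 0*62292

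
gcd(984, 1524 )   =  12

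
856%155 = 81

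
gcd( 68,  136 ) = 68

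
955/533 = 955/533 = 1.79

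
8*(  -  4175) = - 33400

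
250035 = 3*83345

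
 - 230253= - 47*4899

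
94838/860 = 110+119/430 = 110.28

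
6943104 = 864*8036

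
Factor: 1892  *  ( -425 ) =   -  804100 = -2^2*5^2*11^1*17^1*43^1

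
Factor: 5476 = 2^2* 37^2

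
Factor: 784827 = 3^2 * 29^1*31^1*97^1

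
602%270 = 62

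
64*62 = 3968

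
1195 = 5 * 239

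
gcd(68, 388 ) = 4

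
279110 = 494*565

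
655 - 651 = 4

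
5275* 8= 42200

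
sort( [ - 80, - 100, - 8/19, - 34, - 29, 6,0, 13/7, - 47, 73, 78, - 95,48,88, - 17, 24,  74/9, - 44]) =[ - 100, - 95, - 80,-47, - 44, - 34,-29  ,-17, - 8/19 , 0 , 13/7,6,74/9, 24,48,  73,78 , 88]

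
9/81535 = 9/81535=0.00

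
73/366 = 73/366 = 0.20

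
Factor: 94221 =3^2*19^2 * 29^1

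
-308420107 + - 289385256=  -  597805363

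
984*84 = 82656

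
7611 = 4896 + 2715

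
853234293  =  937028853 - 83794560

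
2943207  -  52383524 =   -  49440317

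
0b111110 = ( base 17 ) 3b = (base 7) 116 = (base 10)62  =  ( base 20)32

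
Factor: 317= 317^1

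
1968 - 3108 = -1140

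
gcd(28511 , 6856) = 1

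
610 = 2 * 305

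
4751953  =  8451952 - 3699999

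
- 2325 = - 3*775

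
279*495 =138105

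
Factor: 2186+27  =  2213= 2213^1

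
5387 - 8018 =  -2631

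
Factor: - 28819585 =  - 5^1  *5763917^1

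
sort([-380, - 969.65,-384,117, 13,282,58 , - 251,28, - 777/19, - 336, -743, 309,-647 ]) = [-969.65, - 743  , - 647, - 384, - 380,- 336,  -  251,-777/19,13,28,58,117,282,309]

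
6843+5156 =11999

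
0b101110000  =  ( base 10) 368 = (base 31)br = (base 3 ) 111122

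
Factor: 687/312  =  2^( - 3) * 13^( - 1)*229^1 = 229/104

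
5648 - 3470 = 2178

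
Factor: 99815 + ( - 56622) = 47^1*919^1 = 43193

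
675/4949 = 675/4949 = 0.14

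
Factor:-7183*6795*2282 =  - 111380962770 = - 2^1*3^2*5^1 * 7^1*11^1*151^1 * 163^1*653^1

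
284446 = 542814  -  258368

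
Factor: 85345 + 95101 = 180446 = 2^1 *7^1 * 12889^1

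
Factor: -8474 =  - 2^1 * 19^1* 223^1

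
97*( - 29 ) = - 2813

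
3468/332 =10 + 37/83 = 10.45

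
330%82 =2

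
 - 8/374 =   -  1+183/187 = - 0.02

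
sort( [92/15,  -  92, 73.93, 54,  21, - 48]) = [-92, - 48,92/15,  21,  54, 73.93]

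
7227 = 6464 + 763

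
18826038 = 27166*693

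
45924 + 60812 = 106736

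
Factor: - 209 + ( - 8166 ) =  - 8375 = - 5^3*  67^1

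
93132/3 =31044 = 31044.00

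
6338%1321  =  1054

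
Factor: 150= 2^1* 3^1*5^2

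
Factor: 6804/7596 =189/211 = 3^3*7^1*211^( - 1) 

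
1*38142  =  38142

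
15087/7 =15087/7=2155.29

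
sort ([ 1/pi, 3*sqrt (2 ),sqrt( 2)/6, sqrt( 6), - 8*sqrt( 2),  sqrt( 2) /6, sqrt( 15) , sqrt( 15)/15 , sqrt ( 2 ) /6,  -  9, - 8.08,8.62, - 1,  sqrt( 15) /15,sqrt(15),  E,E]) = [ - 8*sqrt( 2), - 9, - 8.08,-1, sqrt(2 )/6,sqrt (2) /6,sqrt( 2) /6, sqrt( 15) /15,sqrt( 15) /15,1/pi,sqrt( 6), E,E,sqrt( 15 ),sqrt ( 15 ) , 3*sqrt(2), 8.62 ]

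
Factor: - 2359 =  - 7^1*337^1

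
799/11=799/11 = 72.64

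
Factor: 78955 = 5^1 * 15791^1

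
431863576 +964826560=1396690136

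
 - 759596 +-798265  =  -1557861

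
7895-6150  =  1745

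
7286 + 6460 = 13746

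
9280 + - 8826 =454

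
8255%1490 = 805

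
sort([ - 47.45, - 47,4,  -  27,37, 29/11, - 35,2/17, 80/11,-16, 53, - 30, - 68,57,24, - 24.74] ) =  [ - 68,-47.45, - 47,-35, - 30, - 27, - 24.74, - 16,2/17,29/11, 4,80/11 , 24, 37,53,57]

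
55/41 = 55/41 = 1.34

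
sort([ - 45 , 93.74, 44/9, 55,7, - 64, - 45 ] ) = [  -  64, - 45 ,-45,44/9 , 7, 55,93.74 ]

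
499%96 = 19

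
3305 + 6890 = 10195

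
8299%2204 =1687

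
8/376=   1/47= 0.02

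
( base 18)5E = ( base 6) 252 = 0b1101000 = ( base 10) 104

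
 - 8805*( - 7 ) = 61635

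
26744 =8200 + 18544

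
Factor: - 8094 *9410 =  - 2^2*3^1*5^1*19^1*71^1*941^1 = - 76164540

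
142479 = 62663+79816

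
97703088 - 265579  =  97437509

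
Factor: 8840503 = 7^1*1262929^1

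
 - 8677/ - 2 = 8677/2  =  4338.50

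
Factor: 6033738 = 2^1*3^1*37^1*27179^1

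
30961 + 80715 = 111676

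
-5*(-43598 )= 217990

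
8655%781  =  64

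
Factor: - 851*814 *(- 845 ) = 2^1 * 5^1 *11^1*13^2*23^1 * 37^2 = 585343330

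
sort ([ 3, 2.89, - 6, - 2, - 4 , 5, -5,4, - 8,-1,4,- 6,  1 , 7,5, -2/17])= [-8, - 6, - 6,-5, - 4, - 2, - 1  ,-2/17, 1, 2.89 , 3, 4,4,5,5, 7]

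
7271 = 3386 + 3885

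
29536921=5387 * 5483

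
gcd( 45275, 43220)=5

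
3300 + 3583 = 6883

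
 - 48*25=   -1200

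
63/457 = 63/457 = 0.14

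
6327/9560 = 6327/9560=0.66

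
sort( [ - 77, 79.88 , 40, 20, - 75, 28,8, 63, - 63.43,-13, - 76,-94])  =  [ - 94, - 77, - 76, - 75, - 63.43, - 13,8,20, 28,  40,63 , 79.88]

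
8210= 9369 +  - 1159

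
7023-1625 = 5398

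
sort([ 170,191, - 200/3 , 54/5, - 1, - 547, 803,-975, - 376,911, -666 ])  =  [ - 975  ,  -  666, - 547, - 376 , - 200/3 , - 1,54/5, 170,191, 803,  911]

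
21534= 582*37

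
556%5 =1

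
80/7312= 5/457 = 0.01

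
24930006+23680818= 48610824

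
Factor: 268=2^2*67^1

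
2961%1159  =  643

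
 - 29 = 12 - 41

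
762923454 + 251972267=1014895721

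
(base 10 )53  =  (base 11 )49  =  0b110101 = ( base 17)32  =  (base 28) 1P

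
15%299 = 15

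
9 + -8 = 1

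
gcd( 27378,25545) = 39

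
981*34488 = 33832728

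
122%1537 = 122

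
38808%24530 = 14278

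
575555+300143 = 875698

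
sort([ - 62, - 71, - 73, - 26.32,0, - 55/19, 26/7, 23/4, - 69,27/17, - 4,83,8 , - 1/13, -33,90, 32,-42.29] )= [ - 73, - 71, - 69, - 62, - 42.29, - 33,  -  26.32, - 4, - 55/19, - 1/13,  0, 27/17,  26/7,23/4,  8,32, 83, 90] 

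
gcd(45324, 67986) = 22662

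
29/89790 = 29/89790 = 0.00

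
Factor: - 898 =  - 2^1 *449^1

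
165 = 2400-2235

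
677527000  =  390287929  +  287239071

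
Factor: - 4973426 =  - 2^1 * 2486713^1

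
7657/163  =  7657/163 = 46.98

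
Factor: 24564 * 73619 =1808377116  =  2^2*3^1 * 7^1*13^1*23^1*89^1*809^1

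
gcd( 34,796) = 2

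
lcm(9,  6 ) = 18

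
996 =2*498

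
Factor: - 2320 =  - 2^4*5^1 * 29^1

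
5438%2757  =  2681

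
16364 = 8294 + 8070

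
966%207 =138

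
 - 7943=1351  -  9294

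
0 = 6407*0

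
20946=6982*3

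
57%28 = 1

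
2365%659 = 388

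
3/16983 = 1/5661 = 0.00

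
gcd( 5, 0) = 5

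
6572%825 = 797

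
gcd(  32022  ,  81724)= 2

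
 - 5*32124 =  - 160620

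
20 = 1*20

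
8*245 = 1960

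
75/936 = 25/312= 0.08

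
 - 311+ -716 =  - 1027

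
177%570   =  177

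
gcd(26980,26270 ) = 710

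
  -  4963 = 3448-8411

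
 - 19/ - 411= 19/411=0.05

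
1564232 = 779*2008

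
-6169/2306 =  - 3 + 749/2306 =- 2.68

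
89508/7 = 89508/7 = 12786.86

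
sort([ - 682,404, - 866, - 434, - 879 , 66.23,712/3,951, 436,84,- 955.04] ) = [ - 955.04,  -  879, - 866, - 682, - 434 , 66.23,  84, 712/3, 404,436,951]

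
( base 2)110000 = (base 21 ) 26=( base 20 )28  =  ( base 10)48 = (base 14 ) 36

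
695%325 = 45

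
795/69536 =15/1312 = 0.01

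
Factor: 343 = 7^3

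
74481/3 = 24827 = 24827.00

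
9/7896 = 3/2632 =0.00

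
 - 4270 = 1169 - 5439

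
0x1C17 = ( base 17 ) 17f0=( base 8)16027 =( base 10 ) 7191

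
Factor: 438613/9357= 3^ (-1 )*7^1*3119^ ( - 1 )*62659^1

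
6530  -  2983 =3547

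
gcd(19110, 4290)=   390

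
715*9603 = 6866145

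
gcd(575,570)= 5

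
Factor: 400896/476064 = 2^4 * 19^(-1) = 16/19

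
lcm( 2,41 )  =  82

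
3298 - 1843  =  1455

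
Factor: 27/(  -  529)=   - 3^3*23^(-2 ) 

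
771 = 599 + 172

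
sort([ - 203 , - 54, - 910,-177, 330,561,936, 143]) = [ - 910,-203,-177, - 54, 143,  330,561, 936]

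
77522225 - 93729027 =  - 16206802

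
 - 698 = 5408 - 6106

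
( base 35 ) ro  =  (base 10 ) 969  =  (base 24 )1G9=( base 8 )1711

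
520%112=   72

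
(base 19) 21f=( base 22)1c8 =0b1011110100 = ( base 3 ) 1001000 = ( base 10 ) 756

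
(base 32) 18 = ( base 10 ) 40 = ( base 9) 44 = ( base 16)28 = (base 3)1111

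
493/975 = 493/975  =  0.51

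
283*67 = 18961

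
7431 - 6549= 882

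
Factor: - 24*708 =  - 16992 = - 2^5*3^2*59^1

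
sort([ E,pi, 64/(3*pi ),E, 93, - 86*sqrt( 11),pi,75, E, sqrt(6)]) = [  -  86*sqrt(11),sqrt( 6),E,E , E, pi,pi, 64/( 3*pi),75,93]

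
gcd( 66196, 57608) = 76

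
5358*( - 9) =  - 48222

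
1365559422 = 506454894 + 859104528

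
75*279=20925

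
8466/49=8466/49=172.78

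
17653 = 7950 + 9703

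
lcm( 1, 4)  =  4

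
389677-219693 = 169984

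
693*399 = 276507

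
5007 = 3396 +1611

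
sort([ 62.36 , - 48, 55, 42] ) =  [ - 48, 42,  55,62.36] 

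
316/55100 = 79/13775 = 0.01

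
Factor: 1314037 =43^1*30559^1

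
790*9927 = 7842330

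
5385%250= 135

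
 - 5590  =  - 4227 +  - 1363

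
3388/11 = 308  =  308.00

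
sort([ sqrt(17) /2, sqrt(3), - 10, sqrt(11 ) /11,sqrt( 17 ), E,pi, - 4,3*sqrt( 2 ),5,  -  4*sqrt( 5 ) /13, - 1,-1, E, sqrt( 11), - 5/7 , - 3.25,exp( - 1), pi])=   [-10, - 4, - 3.25, - 1, - 1 , - 5/7,-4*sqrt(5 ) /13,sqrt( 11 )/11,exp( - 1 ),sqrt( 3),  sqrt( 17)/2 , E,E,pi,pi,sqrt( 11),sqrt( 17 ),3*sqrt( 2), 5 ] 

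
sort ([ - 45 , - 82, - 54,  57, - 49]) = [ - 82, - 54, - 49,-45, 57 ] 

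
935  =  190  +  745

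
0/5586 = 0 = 0.00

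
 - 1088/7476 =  -1 + 1597/1869 = -0.15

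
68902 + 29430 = 98332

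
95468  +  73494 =168962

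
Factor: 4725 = 3^3*5^2*7^1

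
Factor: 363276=2^2*3^2*10091^1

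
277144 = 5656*49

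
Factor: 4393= 23^1*191^1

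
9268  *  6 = 55608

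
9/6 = 1  +  1/2 = 1.50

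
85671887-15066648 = 70605239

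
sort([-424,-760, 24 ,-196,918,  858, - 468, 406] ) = [-760 ,-468,-424, - 196 , 24,406, 858, 918 ]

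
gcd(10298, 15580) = 38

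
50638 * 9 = 455742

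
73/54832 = 73/54832 =0.00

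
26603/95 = 280+3/95 = 280.03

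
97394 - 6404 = 90990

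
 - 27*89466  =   - 2415582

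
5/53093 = 5/53093 = 0.00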